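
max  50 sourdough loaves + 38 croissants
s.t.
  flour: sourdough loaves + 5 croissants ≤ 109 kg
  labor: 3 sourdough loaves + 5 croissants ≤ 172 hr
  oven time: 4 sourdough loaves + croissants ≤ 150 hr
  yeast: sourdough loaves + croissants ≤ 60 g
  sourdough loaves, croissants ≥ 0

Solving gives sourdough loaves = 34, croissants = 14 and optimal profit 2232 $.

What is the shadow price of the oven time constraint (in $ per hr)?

8

Binding: labor and oven time. Non-binding: flour (5 unused), yeast (12 unused).
Since flour, yeast are not tight, their duals are 0.
From A_Bᵀ y = c: 3·y_labor + 4·y_oven time = 50; 5·y_labor + 1·y_oven time = 38.
This yields shadow prices y_labor = 6, y_oven time = 8.
Shadow price of oven time = 8.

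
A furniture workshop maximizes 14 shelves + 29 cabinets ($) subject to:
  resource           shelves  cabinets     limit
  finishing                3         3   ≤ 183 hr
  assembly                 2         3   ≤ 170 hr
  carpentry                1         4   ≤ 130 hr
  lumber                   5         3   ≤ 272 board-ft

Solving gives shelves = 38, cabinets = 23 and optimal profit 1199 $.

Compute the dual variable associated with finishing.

Binding: finishing and carpentry. Non-binding: assembly (25 unused), lumber (13 unused).
Since assembly, lumber are not tight, their duals are 0.
From A_Bᵀ y = c: 3·y_finishing + 1·y_carpentry = 14; 3·y_finishing + 4·y_carpentry = 29.
→ y_finishing = 3 and y_carpentry = 5.
Shadow price of finishing = 3.

3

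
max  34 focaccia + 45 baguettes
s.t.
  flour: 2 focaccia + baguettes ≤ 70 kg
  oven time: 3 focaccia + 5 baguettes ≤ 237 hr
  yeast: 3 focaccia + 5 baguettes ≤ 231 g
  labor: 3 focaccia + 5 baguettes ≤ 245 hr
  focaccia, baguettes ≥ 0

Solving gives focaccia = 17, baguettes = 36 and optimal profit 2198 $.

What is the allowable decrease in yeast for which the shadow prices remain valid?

Binding constraints: flour, yeast. The basis is B = [[2,1],[3,5]] with det 7.
Per unit decrease in yeast, x* moves by d = (0.1429, -0.2857).
The basis stays optimal until baguettes reaches 0; allowable decrease = 126 g.

126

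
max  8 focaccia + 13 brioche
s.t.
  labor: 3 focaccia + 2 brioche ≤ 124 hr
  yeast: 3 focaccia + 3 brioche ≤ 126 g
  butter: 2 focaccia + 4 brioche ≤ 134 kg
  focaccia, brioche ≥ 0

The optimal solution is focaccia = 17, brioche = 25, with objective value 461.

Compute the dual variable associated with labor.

Binding: yeast and butter. Non-binding: labor (23 unused).
By complementary slackness, y = 0 for the non-binding constraint.
The binding rows give the dual system: 3·y_yeast + 2·y_butter = 8 and 3·y_yeast + 4·y_butter = 13.
This yields shadow prices y_yeast = 1, y_butter = 2.5.
Shadow price of labor = 0.

0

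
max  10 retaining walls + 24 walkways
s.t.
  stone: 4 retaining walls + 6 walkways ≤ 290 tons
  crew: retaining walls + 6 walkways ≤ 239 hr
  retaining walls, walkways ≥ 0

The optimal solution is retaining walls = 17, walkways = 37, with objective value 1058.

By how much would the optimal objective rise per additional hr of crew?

2

At the optimum: stone uses 290 of 290 (binding); crew uses 239 of 239 (binding).
Dual feasibility on the basic columns requires 4·y_stone + 1·y_crew = 10, 6·y_stone + 6·y_crew = 24.
→ y_stone = 2 and y_crew = 2.
Shadow price of crew = 2.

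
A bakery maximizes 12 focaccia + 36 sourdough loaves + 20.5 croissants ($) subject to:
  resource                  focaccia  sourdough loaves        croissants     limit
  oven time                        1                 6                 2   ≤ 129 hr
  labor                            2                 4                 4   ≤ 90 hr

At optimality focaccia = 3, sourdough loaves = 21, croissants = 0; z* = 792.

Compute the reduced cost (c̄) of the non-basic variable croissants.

Both oven time and labor are binding at x*.
Dual feasibility on the basic columns requires 1·y_oven time + 2·y_labor = 12, 6·y_oven time + 4·y_labor = 36.
This yields shadow prices y_oven time = 3, y_labor = 4.5.
Reduced cost of croissants: c₃ − yᵀa₃ = 20.5 − (3·2 + 4.5·4) = 20.5 − 24 = -3.5.

-3.5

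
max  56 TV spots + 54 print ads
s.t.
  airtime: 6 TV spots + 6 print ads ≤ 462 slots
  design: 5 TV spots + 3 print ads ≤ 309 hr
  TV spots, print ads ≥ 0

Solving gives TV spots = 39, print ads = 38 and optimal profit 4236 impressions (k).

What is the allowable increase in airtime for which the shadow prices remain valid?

Binding constraints: airtime, design. The basis is B = [[6,6],[5,3]] with det -12.
Per unit increase in airtime, x* moves by d = (-0.25, 0.4167).
The basis stays optimal until TV spots reaches 0; allowable increase = 156 slots.

156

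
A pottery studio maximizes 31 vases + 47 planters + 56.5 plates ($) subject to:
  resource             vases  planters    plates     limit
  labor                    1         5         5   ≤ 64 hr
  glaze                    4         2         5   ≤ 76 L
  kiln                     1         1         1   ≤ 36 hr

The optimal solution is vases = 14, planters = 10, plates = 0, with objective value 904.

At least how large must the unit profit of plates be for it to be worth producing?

At the optimum: labor uses 64 of 64 (binding); glaze uses 76 of 76 (binding); kiln uses 24 of 36 (slack = 12).
By complementary slackness, y = 0 for the non-binding constraint.
From A_Bᵀ y = c: 1·y_labor + 4·y_glaze = 31; 5·y_labor + 2·y_glaze = 47.
This yields shadow prices y_labor = 7, y_glaze = 6.
plates enters the basis when its profit ≥ yᵀa₃ = 7·5 + 6·5 = 65.

65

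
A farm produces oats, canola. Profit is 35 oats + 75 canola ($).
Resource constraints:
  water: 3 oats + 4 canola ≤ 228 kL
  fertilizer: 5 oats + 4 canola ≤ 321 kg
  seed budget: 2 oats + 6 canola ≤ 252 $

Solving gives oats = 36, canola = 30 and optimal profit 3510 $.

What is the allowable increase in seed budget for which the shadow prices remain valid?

Binding constraints: water, seed budget. The basis is B = [[3,4],[2,6]] with det 10.
Per unit increase in seed budget, x* moves by d = (-0.4, 0.3).
The basis stays optimal until oats reaches 0; allowable increase = 90 $.

90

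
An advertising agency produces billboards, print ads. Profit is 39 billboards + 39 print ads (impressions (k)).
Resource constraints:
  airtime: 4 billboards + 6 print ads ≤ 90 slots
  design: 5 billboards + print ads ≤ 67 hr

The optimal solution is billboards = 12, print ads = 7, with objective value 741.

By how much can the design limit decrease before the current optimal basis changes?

52

Binding constraints: airtime, design. The basis is B = [[4,6],[5,1]] with det -26.
Per unit decrease in design, x* moves by d = (-0.2308, 0.1538).
The basis stays optimal until billboards reaches 0; allowable decrease = 52 hr.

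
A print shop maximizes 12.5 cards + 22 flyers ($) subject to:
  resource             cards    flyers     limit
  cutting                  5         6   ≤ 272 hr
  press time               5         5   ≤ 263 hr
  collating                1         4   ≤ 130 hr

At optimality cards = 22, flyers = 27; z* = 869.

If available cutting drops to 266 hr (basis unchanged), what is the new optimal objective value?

At the optimum: cutting uses 272 of 272 (binding); press time uses 245 of 263 (slack = 18); collating uses 130 of 130 (binding).
Slack constraints have shadow price 0 (complementary slackness).
Dual feasibility on the basic columns requires 5·y_cutting + 1·y_collating = 12.5, 6·y_cutting + 4·y_collating = 22.
This yields shadow prices y_cutting = 2, y_collating = 2.5.
Δz = y_cutting·Δb = 2 × (-6) = -12, so new z* = 869 − 12 = 857.

857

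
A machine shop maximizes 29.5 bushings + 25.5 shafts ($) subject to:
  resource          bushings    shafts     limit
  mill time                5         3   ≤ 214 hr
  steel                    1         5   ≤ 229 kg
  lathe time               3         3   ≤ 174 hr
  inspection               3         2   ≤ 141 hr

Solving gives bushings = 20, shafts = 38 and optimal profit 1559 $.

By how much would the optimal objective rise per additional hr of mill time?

Check each constraint at x*: mill time 214/214 (tight); steel 210/229 (slack 19); lathe time 174/174 (tight); inspection 136/141 (slack 5).
By complementary slackness, y = 0 for the non-binding constraints.
The binding rows give the dual system: 5·y_mill time + 3·y_lathe time = 29.5 and 3·y_mill time + 3·y_lathe time = 25.5.
Solving: y_mill time = 2, y_lathe time = 6.5.
Shadow price of mill time = 2.

2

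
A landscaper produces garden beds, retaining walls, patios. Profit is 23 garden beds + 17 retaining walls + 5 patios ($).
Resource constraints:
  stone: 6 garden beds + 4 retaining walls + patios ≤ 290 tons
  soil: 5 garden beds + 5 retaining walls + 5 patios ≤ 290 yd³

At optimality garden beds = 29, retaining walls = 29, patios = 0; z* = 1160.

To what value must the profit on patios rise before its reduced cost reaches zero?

Both stone and soil are binding at x*.
The binding rows give the dual system: 6·y_stone + 5·y_soil = 23 and 4·y_stone + 5·y_soil = 17.
→ y_stone = 3 and y_soil = 1.
patios enters the basis when its profit ≥ yᵀa₃ = 3·1 + 1·5 = 8.

8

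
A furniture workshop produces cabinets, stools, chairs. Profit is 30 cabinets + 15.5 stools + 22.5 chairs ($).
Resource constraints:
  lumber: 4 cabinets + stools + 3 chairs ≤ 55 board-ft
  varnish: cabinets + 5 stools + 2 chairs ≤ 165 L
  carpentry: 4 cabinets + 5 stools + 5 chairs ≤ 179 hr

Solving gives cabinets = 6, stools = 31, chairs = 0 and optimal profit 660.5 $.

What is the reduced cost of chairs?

Binding: lumber and carpentry. Non-binding: varnish (4 unused).
Slack constraints have shadow price 0 (complementary slackness).
Dual feasibility on the basic columns requires 4·y_lumber + 4·y_carpentry = 30, 1·y_lumber + 5·y_carpentry = 15.5.
Solving: y_lumber = 5.5, y_carpentry = 2.
Reduced cost of chairs: c₃ − yᵀa₃ = 22.5 − (5.5·3 + 2·5) = 22.5 − 26.5 = -4.

-4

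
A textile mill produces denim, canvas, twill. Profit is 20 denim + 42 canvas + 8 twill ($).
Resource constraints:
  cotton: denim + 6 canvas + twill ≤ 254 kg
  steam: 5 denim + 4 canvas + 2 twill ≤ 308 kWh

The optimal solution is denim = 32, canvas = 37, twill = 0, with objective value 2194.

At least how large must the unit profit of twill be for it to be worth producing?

At the optimum: cotton uses 254 of 254 (binding); steam uses 308 of 308 (binding).
The binding rows give the dual system: 1·y_cotton + 5·y_steam = 20 and 6·y_cotton + 4·y_steam = 42.
→ y_cotton = 5 and y_steam = 3.
twill enters the basis when its profit ≥ yᵀa₃ = 5·1 + 3·2 = 11.

11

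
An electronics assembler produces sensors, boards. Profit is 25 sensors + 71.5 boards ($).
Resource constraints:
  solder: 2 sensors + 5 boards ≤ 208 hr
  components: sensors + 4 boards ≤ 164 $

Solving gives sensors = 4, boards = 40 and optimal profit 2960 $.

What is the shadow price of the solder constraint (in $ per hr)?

Check each constraint at x*: solder 208/208 (tight); components 164/164 (tight).
Dual feasibility on the basic columns requires 2·y_solder + 1·y_components = 25, 5·y_solder + 4·y_components = 71.5.
Solving: y_solder = 9.5, y_components = 6.
Shadow price of solder = 9.5.

9.5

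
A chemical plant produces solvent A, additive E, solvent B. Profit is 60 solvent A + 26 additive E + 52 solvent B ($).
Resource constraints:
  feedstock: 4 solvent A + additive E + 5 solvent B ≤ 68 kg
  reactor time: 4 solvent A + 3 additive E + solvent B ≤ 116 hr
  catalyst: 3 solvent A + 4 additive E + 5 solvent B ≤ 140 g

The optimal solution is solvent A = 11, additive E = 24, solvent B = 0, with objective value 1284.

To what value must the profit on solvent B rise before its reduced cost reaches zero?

53

Check each constraint at x*: feedstock 68/68 (tight); reactor time 116/116 (tight); catalyst 129/140 (slack 11).
Slack constraints have shadow price 0 (complementary slackness).
From A_Bᵀ y = c: 4·y_feedstock + 4·y_reactor time = 60; 1·y_feedstock + 3·y_reactor time = 26.
→ y_feedstock = 9.5 and y_reactor time = 5.5.
solvent B enters the basis when its profit ≥ yᵀa₃ = 9.5·5 + 5.5·1 = 53.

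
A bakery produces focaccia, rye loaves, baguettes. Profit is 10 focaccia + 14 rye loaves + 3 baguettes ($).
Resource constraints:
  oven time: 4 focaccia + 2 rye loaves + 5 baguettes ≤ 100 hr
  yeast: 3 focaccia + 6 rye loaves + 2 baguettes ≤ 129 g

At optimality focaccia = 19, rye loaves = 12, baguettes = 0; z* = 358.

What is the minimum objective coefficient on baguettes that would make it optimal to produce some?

9

Both oven time and yeast are binding at x*.
Dual feasibility on the basic columns requires 4·y_oven time + 3·y_yeast = 10, 2·y_oven time + 6·y_yeast = 14.
→ y_oven time = 1 and y_yeast = 2.
baguettes enters the basis when its profit ≥ yᵀa₃ = 1·5 + 2·2 = 9.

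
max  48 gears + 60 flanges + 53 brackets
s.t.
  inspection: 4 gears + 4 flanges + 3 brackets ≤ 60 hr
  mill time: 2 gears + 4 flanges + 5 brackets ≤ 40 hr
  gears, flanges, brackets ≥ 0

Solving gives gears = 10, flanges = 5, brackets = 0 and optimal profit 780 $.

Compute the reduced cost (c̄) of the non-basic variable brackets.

-4

Both inspection and mill time are binding at x*.
The binding rows give the dual system: 4·y_inspection + 2·y_mill time = 48 and 4·y_inspection + 4·y_mill time = 60.
→ y_inspection = 9 and y_mill time = 6.
Reduced cost of brackets: c₃ − yᵀa₃ = 53 − (9·3 + 6·5) = 53 − 57 = -4.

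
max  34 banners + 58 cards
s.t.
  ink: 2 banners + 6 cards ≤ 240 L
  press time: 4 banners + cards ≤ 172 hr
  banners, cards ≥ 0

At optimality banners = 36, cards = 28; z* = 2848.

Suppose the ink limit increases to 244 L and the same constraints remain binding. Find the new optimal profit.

2884

Both ink and press time are binding at x*.
From A_Bᵀ y = c: 2·y_ink + 4·y_press time = 34; 6·y_ink + 1·y_press time = 58.
→ y_ink = 9 and y_press time = 4.
Δz = y_ink·Δb = 9 × (4) = 36, so new z* = 2848 + 36 = 2884.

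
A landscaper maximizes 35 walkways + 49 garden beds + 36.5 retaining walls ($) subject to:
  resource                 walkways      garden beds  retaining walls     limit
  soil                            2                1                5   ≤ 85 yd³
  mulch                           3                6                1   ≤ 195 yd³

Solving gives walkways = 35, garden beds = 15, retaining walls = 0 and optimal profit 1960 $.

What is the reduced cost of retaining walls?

Both soil and mulch are binding at x*.
The binding rows give the dual system: 2·y_soil + 3·y_mulch = 35 and 1·y_soil + 6·y_mulch = 49.
→ y_soil = 7 and y_mulch = 7.
Reduced cost of retaining walls: c₃ − yᵀa₃ = 36.5 − (7·5 + 7·1) = 36.5 − 42 = -5.5.

-5.5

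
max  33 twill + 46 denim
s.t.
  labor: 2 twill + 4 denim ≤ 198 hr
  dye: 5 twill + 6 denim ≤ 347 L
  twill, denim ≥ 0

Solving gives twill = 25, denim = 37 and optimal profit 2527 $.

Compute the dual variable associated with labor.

4

Check each constraint at x*: labor 198/198 (tight); dye 347/347 (tight).
From A_Bᵀ y = c: 2·y_labor + 5·y_dye = 33; 4·y_labor + 6·y_dye = 46.
→ y_labor = 4 and y_dye = 5.
Shadow price of labor = 4.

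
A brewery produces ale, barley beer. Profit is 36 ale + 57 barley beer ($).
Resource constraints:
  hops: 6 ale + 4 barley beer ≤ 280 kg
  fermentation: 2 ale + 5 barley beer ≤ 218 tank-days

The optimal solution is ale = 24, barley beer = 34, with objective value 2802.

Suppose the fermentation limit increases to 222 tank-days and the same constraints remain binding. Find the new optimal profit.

2838

At the optimum: hops uses 280 of 280 (binding); fermentation uses 218 of 218 (binding).
The binding rows give the dual system: 6·y_hops + 2·y_fermentation = 36 and 4·y_hops + 5·y_fermentation = 57.
This yields shadow prices y_hops = 3, y_fermentation = 9.
Δz = y_fermentation·Δb = 9 × (4) = 36, so new z* = 2802 + 36 = 2838.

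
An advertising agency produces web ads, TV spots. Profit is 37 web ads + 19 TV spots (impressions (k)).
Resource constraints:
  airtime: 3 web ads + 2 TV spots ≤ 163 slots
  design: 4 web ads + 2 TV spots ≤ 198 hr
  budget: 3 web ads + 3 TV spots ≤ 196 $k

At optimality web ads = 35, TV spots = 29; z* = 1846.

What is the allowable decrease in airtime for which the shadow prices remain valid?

14.5

Binding constraints: airtime, design. The basis is B = [[3,2],[4,2]] with det -2.
Per unit decrease in airtime, x* moves by d = (1, -2).
The basis stays optimal until TV spots reaches 0; allowable decrease = 14.5 slots.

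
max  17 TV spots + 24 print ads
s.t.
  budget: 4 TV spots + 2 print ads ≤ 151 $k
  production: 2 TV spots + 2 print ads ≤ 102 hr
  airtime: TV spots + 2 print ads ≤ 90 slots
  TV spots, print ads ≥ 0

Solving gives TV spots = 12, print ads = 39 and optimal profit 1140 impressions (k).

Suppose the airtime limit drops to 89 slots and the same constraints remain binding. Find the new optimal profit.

1133

Check each constraint at x*: budget 126/151 (slack 25); production 102/102 (tight); airtime 90/90 (tight).
Since budget is not tight, its dual is 0.
From A_Bᵀ y = c: 2·y_production + 1·y_airtime = 17; 2·y_production + 2·y_airtime = 24.
→ y_production = 5 and y_airtime = 7.
Δz = y_airtime·Δb = 7 × (-1) = -7, so new z* = 1140 − 7 = 1133.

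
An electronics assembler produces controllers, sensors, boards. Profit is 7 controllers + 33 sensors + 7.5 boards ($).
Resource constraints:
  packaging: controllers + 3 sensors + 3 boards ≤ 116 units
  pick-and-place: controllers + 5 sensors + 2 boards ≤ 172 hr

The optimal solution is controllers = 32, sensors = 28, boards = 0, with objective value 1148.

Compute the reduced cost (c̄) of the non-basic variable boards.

-7.5

Both packaging and pick-and-place are binding at x*.
Dual feasibility on the basic columns requires 1·y_packaging + 1·y_pick-and-place = 7, 3·y_packaging + 5·y_pick-and-place = 33.
This yields shadow prices y_packaging = 1, y_pick-and-place = 6.
Reduced cost of boards: c₃ − yᵀa₃ = 7.5 − (1·3 + 6·2) = 7.5 − 15 = -7.5.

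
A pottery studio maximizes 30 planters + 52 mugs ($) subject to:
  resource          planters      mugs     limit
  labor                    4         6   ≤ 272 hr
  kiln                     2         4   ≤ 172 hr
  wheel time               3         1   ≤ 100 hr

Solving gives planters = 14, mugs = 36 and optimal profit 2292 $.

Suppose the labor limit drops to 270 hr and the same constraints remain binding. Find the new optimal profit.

Check each constraint at x*: labor 272/272 (tight); kiln 172/172 (tight); wheel time 78/100 (slack 22).
Slack constraints have shadow price 0 (complementary slackness).
Dual feasibility on the basic columns requires 4·y_labor + 2·y_kiln = 30, 6·y_labor + 4·y_kiln = 52.
→ y_labor = 4 and y_kiln = 7.
Δz = y_labor·Δb = 4 × (-2) = -8, so new z* = 2292 − 8 = 2284.

2284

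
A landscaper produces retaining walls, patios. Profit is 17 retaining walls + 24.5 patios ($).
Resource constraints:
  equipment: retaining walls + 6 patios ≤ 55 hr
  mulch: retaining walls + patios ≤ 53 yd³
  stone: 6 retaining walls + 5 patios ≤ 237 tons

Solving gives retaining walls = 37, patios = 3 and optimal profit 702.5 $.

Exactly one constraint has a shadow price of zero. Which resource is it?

equipment: 55/55 (binding)
mulch: 40/53 (slack 13)
stone: 237/237 (binding)
By complementary slackness, a constraint with positive slack has shadow price 0 → mulch.

mulch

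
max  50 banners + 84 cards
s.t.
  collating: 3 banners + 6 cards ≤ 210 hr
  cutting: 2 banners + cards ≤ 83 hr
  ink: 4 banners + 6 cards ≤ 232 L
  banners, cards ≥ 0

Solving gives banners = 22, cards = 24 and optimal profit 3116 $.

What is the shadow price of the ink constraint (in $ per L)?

Binding: collating and ink. Non-binding: cutting (15 unused).
By complementary slackness, y = 0 for the non-binding constraint.
Dual feasibility on the basic columns requires 3·y_collating + 4·y_ink = 50, 6·y_collating + 6·y_ink = 84.
This yields shadow prices y_collating = 6, y_ink = 8.
Shadow price of ink = 8.

8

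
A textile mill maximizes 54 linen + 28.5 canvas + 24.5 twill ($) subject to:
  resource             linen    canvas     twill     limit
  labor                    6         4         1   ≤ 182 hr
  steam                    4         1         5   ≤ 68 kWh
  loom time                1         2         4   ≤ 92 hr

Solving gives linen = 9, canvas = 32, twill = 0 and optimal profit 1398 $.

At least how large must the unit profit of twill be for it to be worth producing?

28.5

Check each constraint at x*: labor 182/182 (tight); steam 68/68 (tight); loom time 73/92 (slack 19).
Slack constraints have shadow price 0 (complementary slackness).
From A_Bᵀ y = c: 6·y_labor + 4·y_steam = 54; 4·y_labor + 1·y_steam = 28.5.
This yields shadow prices y_labor = 6, y_steam = 4.5.
twill enters the basis when its profit ≥ yᵀa₃ = 6·1 + 4.5·5 = 28.5.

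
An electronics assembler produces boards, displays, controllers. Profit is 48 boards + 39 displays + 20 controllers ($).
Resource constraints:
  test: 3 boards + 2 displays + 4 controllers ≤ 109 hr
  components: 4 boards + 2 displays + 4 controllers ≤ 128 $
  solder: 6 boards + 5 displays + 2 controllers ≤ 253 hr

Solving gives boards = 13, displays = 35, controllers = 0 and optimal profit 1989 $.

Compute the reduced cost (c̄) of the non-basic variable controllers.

Binding: test and solder. Non-binding: components (6 unused).
Slack constraints have shadow price 0 (complementary slackness).
Dual feasibility on the basic columns requires 3·y_test + 6·y_solder = 48, 2·y_test + 5·y_solder = 39.
This yields shadow prices y_test = 2, y_solder = 7.
Reduced cost of controllers: c₃ − yᵀa₃ = 20 − (2·4 + 7·2) = 20 − 22 = -2.

-2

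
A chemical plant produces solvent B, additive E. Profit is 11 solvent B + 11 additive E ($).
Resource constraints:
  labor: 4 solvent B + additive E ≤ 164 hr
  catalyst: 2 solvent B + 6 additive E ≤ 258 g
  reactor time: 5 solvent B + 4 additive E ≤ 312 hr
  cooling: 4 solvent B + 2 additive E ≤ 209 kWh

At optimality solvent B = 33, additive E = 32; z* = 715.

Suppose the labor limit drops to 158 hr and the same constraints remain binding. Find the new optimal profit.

703

Check each constraint at x*: labor 164/164 (tight); catalyst 258/258 (tight); reactor time 293/312 (slack 19); cooling 196/209 (slack 13).
By complementary slackness, y = 0 for the non-binding constraints.
From A_Bᵀ y = c: 4·y_labor + 2·y_catalyst = 11; 1·y_labor + 6·y_catalyst = 11.
This yields shadow prices y_labor = 2, y_catalyst = 1.5.
Δz = y_labor·Δb = 2 × (-6) = -12, so new z* = 715 − 12 = 703.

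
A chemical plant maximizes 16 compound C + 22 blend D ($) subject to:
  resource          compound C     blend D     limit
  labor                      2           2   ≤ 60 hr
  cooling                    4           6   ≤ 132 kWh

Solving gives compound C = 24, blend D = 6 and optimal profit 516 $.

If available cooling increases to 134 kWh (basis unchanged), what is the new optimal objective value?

522

Check each constraint at x*: labor 60/60 (tight); cooling 132/132 (tight).
The binding rows give the dual system: 2·y_labor + 4·y_cooling = 16 and 2·y_labor + 6·y_cooling = 22.
This yields shadow prices y_labor = 2, y_cooling = 3.
Δz = y_cooling·Δb = 3 × (2) = 6, so new z* = 516 + 6 = 522.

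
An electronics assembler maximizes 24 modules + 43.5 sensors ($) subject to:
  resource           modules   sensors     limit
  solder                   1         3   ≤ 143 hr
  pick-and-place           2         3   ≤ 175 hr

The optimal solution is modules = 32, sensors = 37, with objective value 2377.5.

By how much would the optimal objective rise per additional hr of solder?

At the optimum: solder uses 143 of 143 (binding); pick-and-place uses 175 of 175 (binding).
From A_Bᵀ y = c: 1·y_solder + 2·y_pick-and-place = 24; 3·y_solder + 3·y_pick-and-place = 43.5.
→ y_solder = 5 and y_pick-and-place = 9.5.
Shadow price of solder = 5.

5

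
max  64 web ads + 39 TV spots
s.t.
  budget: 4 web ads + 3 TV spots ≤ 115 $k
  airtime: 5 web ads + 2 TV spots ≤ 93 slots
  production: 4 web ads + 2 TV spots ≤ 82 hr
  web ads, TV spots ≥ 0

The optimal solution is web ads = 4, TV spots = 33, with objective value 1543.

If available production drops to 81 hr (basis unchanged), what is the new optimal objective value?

At the optimum: budget uses 115 of 115 (binding); airtime uses 86 of 93 (slack = 7); production uses 82 of 82 (binding).
Since airtime is not tight, its dual is 0.
The binding rows give the dual system: 4·y_budget + 4·y_production = 64 and 3·y_budget + 2·y_production = 39.
→ y_budget = 7 and y_production = 9.
Δz = y_production·Δb = 9 × (-1) = -9, so new z* = 1543 − 9 = 1534.

1534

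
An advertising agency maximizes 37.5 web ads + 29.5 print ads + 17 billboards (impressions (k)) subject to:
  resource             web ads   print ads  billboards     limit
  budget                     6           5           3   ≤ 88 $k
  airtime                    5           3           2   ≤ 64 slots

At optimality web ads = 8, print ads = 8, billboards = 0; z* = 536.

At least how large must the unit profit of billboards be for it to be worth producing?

Check each constraint at x*: budget 88/88 (tight); airtime 64/64 (tight).
The binding rows give the dual system: 6·y_budget + 5·y_airtime = 37.5 and 5·y_budget + 3·y_airtime = 29.5.
This yields shadow prices y_budget = 5, y_airtime = 1.5.
billboards enters the basis when its profit ≥ yᵀa₃ = 5·3 + 1.5·2 = 18.

18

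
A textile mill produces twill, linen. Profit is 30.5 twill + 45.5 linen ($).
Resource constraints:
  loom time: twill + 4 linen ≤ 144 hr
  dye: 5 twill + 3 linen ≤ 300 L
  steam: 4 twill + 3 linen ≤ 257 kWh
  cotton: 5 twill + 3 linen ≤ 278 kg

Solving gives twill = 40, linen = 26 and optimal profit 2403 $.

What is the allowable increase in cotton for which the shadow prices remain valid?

22

Binding constraints: loom time, cotton. The basis is B = [[1,4],[5,3]] with det -17.
Per unit increase in cotton, x* moves by d = (0.2353, -0.0588).
The basis stays optimal until dye becomes binding; allowable increase = 22 kg.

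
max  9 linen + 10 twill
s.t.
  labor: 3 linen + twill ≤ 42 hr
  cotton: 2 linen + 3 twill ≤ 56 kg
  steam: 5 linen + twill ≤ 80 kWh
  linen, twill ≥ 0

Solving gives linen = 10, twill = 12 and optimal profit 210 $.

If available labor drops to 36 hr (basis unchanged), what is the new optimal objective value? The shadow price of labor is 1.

Δb = -6, so new z* = 210 + (1)·(-6) = 210 − 6 = 204.

204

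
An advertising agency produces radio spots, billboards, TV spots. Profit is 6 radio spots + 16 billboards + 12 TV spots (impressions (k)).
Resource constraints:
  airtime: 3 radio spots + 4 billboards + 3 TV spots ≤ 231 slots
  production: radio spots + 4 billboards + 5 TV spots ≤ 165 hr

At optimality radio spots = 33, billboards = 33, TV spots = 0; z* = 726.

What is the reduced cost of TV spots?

-6

At the optimum: airtime uses 231 of 231 (binding); production uses 165 of 165 (binding).
The binding rows give the dual system: 3·y_airtime + 1·y_production = 6 and 4·y_airtime + 4·y_production = 16.
→ y_airtime = 1 and y_production = 3.
Reduced cost of TV spots: c₃ − yᵀa₃ = 12 − (1·3 + 3·5) = 12 − 18 = -6.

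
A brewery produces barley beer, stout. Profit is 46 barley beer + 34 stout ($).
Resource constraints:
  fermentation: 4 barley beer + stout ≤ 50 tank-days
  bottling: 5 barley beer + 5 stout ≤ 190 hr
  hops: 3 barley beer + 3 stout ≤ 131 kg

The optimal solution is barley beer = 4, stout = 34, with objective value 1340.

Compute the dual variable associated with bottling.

6

Check each constraint at x*: fermentation 50/50 (tight); bottling 190/190 (tight); hops 114/131 (slack 17).
By complementary slackness, y = 0 for the non-binding constraint.
Dual feasibility on the basic columns requires 4·y_fermentation + 5·y_bottling = 46, 1·y_fermentation + 5·y_bottling = 34.
Solving: y_fermentation = 4, y_bottling = 6.
Shadow price of bottling = 6.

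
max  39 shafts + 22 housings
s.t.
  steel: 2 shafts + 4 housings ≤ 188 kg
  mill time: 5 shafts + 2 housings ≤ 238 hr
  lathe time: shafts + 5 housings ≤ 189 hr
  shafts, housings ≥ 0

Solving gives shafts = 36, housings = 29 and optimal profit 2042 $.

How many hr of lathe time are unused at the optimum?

8

lathe time used = 1·36 + 5·29 = 181; slack = 189 − 181 = 8.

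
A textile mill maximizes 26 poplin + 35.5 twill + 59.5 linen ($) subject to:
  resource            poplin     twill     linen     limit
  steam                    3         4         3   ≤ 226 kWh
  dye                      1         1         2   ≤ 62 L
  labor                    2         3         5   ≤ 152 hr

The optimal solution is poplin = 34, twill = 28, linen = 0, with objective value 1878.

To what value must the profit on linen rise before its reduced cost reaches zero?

Check each constraint at x*: steam 214/226 (slack 12); dye 62/62 (tight); labor 152/152 (tight).
Since steam is not tight, its dual is 0.
The binding rows give the dual system: 1·y_dye + 2·y_labor = 26 and 1·y_dye + 3·y_labor = 35.5.
This yields shadow prices y_dye = 7, y_labor = 9.5.
linen enters the basis when its profit ≥ yᵀa₃ = 7·2 + 9.5·5 = 61.5.

61.5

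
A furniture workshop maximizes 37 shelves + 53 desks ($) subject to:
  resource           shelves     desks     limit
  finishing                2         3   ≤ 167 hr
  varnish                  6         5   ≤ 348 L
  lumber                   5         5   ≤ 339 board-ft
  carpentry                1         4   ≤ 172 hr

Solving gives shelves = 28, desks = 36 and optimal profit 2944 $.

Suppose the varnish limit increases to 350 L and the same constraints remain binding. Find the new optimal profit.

At the optimum: finishing uses 164 of 167 (slack = 3); varnish uses 348 of 348 (binding); lumber uses 320 of 339 (slack = 19); carpentry uses 172 of 172 (binding).
Slack constraints have shadow price 0 (complementary slackness).
Dual feasibility on the basic columns requires 6·y_varnish + 1·y_carpentry = 37, 5·y_varnish + 4·y_carpentry = 53.
Solving: y_varnish = 5, y_carpentry = 7.
Δz = y_varnish·Δb = 5 × (2) = 10, so new z* = 2944 + 10 = 2954.

2954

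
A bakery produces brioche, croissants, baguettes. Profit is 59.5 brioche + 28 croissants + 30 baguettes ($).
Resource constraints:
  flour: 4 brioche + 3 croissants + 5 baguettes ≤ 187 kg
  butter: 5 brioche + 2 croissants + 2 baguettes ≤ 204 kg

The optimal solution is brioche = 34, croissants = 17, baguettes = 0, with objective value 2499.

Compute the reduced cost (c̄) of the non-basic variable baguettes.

-4

Both flour and butter are binding at x*.
The binding rows give the dual system: 4·y_flour + 5·y_butter = 59.5 and 3·y_flour + 2·y_butter = 28.
This yields shadow prices y_flour = 3, y_butter = 9.5.
Reduced cost of baguettes: c₃ − yᵀa₃ = 30 − (3·5 + 9.5·2) = 30 − 34 = -4.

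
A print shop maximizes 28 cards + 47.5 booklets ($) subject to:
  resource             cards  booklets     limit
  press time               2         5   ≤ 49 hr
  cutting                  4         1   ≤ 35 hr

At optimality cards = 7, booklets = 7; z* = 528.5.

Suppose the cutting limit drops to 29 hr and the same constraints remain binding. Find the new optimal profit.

513.5

At the optimum: press time uses 49 of 49 (binding); cutting uses 35 of 35 (binding).
The binding rows give the dual system: 2·y_press time + 4·y_cutting = 28 and 5·y_press time + 1·y_cutting = 47.5.
This yields shadow prices y_press time = 9, y_cutting = 2.5.
Δz = y_cutting·Δb = 2.5 × (-6) = -15, so new z* = 528.5 − 15 = 513.5.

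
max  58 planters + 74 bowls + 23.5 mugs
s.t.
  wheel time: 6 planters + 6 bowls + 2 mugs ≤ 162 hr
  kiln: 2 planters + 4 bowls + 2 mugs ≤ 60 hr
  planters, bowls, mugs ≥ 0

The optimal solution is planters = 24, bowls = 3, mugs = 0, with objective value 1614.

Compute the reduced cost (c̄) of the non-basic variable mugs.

Check each constraint at x*: wheel time 162/162 (tight); kiln 60/60 (tight).
Dual feasibility on the basic columns requires 6·y_wheel time + 2·y_kiln = 58, 6·y_wheel time + 4·y_kiln = 74.
Solving: y_wheel time = 7, y_kiln = 8.
Reduced cost of mugs: c₃ − yᵀa₃ = 23.5 − (7·2 + 8·2) = 23.5 − 30 = -6.5.

-6.5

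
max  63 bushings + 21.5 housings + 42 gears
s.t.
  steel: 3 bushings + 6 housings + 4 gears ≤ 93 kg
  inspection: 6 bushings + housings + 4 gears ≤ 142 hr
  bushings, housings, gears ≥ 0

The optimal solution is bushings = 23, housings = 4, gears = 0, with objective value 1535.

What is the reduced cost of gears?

-4

Check each constraint at x*: steel 93/93 (tight); inspection 142/142 (tight).
Dual feasibility on the basic columns requires 3·y_steel + 6·y_inspection = 63, 6·y_steel + 1·y_inspection = 21.5.
This yields shadow prices y_steel = 2, y_inspection = 9.5.
Reduced cost of gears: c₃ − yᵀa₃ = 42 − (2·4 + 9.5·4) = 42 − 46 = -4.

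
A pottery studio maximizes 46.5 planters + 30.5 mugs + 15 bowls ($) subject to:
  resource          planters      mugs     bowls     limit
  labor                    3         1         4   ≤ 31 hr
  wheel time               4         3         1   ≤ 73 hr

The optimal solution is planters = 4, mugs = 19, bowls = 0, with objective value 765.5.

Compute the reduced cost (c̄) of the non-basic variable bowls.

-8

Both labor and wheel time are binding at x*.
Dual feasibility on the basic columns requires 3·y_labor + 4·y_wheel time = 46.5, 1·y_labor + 3·y_wheel time = 30.5.
This yields shadow prices y_labor = 3.5, y_wheel time = 9.
Reduced cost of bowls: c₃ − yᵀa₃ = 15 − (3.5·4 + 9·1) = 15 − 23 = -8.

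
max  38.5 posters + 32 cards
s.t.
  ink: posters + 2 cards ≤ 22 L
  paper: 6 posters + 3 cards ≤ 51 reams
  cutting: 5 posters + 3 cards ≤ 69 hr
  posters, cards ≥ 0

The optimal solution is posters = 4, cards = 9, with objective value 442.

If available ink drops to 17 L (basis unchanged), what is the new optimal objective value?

At the optimum: ink uses 22 of 22 (binding); paper uses 51 of 51 (binding); cutting uses 47 of 69 (slack = 22).
Slack constraints have shadow price 0 (complementary slackness).
From A_Bᵀ y = c: 1·y_ink + 6·y_paper = 38.5; 2·y_ink + 3·y_paper = 32.
→ y_ink = 8.5 and y_paper = 5.
Δz = y_ink·Δb = 8.5 × (-5) = -42.5, so new z* = 442 − 42.5 = 399.5.

399.5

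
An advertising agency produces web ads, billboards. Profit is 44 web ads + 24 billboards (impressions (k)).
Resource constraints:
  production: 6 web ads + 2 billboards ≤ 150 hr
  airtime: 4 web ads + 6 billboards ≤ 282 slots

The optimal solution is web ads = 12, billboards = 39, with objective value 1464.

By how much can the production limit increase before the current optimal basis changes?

273

Binding constraints: production, airtime. The basis is B = [[6,2],[4,6]] with det 28.
Per unit increase in production, x* moves by d = (0.2143, -0.1429).
The basis stays optimal until billboards reaches 0; allowable increase = 273 hr.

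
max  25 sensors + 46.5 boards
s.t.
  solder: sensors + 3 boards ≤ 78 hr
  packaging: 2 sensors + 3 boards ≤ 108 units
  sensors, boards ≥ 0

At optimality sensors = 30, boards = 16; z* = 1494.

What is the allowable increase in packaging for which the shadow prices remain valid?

Binding constraints: solder, packaging. The basis is B = [[1,3],[2,3]] with det -3.
Per unit increase in packaging, x* moves by d = (1, -0.3333).
The basis stays optimal until boards reaches 0; allowable increase = 48 units.

48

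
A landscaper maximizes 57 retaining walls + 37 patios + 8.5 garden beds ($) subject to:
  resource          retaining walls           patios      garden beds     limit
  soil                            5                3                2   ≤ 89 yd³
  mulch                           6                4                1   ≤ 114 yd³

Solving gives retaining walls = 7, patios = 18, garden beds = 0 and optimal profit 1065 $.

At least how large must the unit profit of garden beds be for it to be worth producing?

Both soil and mulch are binding at x*.
The binding rows give the dual system: 5·y_soil + 6·y_mulch = 57 and 3·y_soil + 4·y_mulch = 37.
→ y_soil = 3 and y_mulch = 7.
garden beds enters the basis when its profit ≥ yᵀa₃ = 3·2 + 7·1 = 13.

13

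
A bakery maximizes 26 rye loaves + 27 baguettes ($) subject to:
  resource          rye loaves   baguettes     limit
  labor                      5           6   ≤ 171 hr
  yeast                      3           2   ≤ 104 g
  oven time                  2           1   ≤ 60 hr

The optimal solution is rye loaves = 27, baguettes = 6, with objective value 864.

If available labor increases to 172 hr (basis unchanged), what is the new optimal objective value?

868

Binding: labor and oven time. Non-binding: yeast (11 unused).
By complementary slackness, y = 0 for the non-binding constraint.
The binding rows give the dual system: 5·y_labor + 2·y_oven time = 26 and 6·y_labor + 1·y_oven time = 27.
→ y_labor = 4 and y_oven time = 3.
Δz = y_labor·Δb = 4 × (1) = 4, so new z* = 864 + 4 = 868.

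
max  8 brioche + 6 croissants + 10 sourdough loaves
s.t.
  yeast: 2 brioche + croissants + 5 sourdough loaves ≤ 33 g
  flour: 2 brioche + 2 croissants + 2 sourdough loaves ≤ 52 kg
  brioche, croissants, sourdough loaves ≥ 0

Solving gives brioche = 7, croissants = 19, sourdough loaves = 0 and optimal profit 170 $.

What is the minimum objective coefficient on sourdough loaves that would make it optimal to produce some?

14

Both yeast and flour are binding at x*.
Dual feasibility on the basic columns requires 2·y_yeast + 2·y_flour = 8, 1·y_yeast + 2·y_flour = 6.
→ y_yeast = 2 and y_flour = 2.
sourdough loaves enters the basis when its profit ≥ yᵀa₃ = 2·5 + 2·2 = 14.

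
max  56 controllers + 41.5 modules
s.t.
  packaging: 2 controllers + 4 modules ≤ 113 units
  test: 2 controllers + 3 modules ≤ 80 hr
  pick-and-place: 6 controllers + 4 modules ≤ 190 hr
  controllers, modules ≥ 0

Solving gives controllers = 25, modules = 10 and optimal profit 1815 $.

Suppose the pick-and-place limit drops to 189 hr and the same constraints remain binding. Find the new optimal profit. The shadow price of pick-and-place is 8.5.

Δb = -1, so new z* = 1815 + (8.5)·(-1) = 1815 − 8.5 = 1806.5.

1806.5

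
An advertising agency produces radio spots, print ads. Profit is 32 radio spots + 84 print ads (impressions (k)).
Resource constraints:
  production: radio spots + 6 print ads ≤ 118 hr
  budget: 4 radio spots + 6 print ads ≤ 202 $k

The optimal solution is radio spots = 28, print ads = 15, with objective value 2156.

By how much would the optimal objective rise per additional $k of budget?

6

Check each constraint at x*: production 118/118 (tight); budget 202/202 (tight).
From A_Bᵀ y = c: 1·y_production + 4·y_budget = 32; 6·y_production + 6·y_budget = 84.
This yields shadow prices y_production = 8, y_budget = 6.
Shadow price of budget = 6.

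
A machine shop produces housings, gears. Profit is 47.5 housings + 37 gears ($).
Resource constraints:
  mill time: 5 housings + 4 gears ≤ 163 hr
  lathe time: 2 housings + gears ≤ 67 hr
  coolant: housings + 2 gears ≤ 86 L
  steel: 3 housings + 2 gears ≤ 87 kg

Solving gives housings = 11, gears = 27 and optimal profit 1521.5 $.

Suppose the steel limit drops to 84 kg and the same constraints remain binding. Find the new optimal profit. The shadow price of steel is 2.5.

1514

Δb = -3, so new z* = 1521.5 + (2.5)·(-3) = 1521.5 − 7.5 = 1514.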